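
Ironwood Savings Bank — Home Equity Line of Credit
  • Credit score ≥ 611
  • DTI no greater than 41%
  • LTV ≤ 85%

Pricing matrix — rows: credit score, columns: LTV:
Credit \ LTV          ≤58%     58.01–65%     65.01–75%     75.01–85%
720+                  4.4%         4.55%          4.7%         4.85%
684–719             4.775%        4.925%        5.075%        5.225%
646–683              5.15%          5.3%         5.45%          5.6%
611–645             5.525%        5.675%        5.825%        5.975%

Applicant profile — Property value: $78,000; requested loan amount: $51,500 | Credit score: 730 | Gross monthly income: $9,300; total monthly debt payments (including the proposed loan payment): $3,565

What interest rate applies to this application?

4.7%

Credit score 730 ≥ 611; DTI = 3,565/9,300 = 38.3% ≤ 41%
LTV = 51,500/78,000 = 66% ≤ 85%
Score 730 is in the 720+ band; LTV 66% is in the 65.01–75% band → 4.7%.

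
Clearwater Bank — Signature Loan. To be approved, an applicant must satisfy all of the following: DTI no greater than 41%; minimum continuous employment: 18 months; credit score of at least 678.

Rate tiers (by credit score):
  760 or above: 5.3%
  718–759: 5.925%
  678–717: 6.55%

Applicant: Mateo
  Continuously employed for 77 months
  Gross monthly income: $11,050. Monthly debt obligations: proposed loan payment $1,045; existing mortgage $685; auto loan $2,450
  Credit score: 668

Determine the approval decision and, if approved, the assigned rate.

Denied

Credit score 668 < 678 (below minimum)
Employment 77 ≥ 18 months
Total monthly debts = (1,045 + 685 + 2,450) = 4,180. DTI: 4,180 ÷ 11,050 = 37.8%, within the 41% cap
Not all requirements met → denied.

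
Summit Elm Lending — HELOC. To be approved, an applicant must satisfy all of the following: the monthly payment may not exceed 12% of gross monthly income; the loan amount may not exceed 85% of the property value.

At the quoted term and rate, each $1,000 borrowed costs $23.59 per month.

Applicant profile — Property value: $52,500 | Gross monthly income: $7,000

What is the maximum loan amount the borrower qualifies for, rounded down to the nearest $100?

$35,600

Payment cap: 12% × $7,000 = $840/month.
At $23.59 per $1,000, that supports 840/23.59 × 1,000 ≈ $35,608 → $35,600.
LTV cap: 85% × $52,500 = $44,625 → $44,600.
Binding constraint: payment-to-income.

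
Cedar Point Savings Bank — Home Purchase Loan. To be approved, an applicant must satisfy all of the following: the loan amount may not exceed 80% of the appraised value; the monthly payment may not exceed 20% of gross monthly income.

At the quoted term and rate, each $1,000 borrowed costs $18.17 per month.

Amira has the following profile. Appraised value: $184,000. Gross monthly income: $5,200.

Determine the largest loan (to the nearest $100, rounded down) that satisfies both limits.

Payment cap: 20% × $5,200 = $1,040/month.
At $18.17 per $1,000, that supports 1,040/18.17 × 1,000 ≈ $57,237 → $57,200.
LTV cap: 80% × $184,000 = $147,200 → $147,200.
Binding constraint: payment-to-income.

$57,200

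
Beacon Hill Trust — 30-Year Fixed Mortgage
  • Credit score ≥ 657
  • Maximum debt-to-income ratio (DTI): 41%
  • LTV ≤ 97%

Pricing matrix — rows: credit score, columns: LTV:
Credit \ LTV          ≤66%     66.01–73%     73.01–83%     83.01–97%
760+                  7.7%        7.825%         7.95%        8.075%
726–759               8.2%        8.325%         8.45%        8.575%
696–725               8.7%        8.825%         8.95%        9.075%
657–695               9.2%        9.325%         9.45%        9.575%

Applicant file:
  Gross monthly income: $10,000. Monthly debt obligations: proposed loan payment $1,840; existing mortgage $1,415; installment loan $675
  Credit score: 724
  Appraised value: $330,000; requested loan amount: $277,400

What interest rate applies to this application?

Credit score 724 ≥ 657; Total monthly debts = (1,840 + 1,415 + 675) = 3,930. DTI = 3,930/10,000 = 39.3% ≤ 41%
LTV: 277,400 ÷ 330,000 = 84.1%, within 97% cap
Score 724 is in the 696–725 band; LTV 84.1% is in the 83.01–97% band → 9.075%.

9.075%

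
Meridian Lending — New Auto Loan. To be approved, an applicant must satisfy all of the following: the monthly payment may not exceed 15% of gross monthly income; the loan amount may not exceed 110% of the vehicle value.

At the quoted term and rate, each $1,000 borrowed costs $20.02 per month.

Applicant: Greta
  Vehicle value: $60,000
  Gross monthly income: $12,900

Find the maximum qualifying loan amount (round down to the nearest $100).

Payment cap: 15% × $12,900 = $1,935/month.
At $20.02 per $1,000, that supports 1,935/20.02 × 1,000 ≈ $96,653 → $96,600.
LTV cap: 110% × $60,000 = $66,000 → $66,000.
Binding constraint: loan-to-value.

$66,000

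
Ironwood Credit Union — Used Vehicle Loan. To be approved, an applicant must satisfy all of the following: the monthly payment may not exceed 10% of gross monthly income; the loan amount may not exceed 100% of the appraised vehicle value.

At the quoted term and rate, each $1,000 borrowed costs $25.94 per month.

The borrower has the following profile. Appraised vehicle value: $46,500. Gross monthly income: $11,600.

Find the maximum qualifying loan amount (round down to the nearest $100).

$44,700

Payment cap: 10% × $11,600 = $1,160/month.
At $25.94 per $1,000, that supports 1,160/25.94 × 1,000 ≈ $44,718 → $44,700.
LTV cap: 100% × $46,500 = $46,500 → $46,500.
Binding constraint: payment-to-income.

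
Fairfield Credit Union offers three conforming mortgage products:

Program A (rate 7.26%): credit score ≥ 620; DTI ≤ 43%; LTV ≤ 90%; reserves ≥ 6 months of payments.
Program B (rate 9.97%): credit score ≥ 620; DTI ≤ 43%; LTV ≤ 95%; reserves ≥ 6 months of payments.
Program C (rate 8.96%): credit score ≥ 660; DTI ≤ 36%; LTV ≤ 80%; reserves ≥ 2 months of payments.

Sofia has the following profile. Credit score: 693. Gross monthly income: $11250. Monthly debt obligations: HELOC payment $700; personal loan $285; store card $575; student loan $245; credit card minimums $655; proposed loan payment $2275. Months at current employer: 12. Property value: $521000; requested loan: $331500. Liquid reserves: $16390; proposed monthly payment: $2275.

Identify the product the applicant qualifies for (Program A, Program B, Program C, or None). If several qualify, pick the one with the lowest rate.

Program A

Total debts = (700 + 285 + 575 + 245 + 655 + 2,275) = 4,735; DTI = 4,735/11,250 = 42.1%.
LTV = 331,500/521,000 = 63.6%.
Reserves = 16,390/2,275 = 7.2 months.
Program A: score 693 ≥ 620; DTI 42.1% ≤ 43%; LTV 63.6% ≤ 90%; reserves 7.2 ≥ 6 mo → qualifies.
Program B: score 693 ≥ 620; DTI 42.1% ≤ 43%; LTV 63.6% ≤ 95%; reserves 7.2 ≥ 6 mo → qualifies.
Program C: score 693 ≥ 660; DTI 42.1% > 36%; LTV 63.6% ≤ 80%; reserves 7.2 ≥ 2 mo → does not qualify.
Qualifying: Program A, Program B. Lowest rate is 7.26% → Program A.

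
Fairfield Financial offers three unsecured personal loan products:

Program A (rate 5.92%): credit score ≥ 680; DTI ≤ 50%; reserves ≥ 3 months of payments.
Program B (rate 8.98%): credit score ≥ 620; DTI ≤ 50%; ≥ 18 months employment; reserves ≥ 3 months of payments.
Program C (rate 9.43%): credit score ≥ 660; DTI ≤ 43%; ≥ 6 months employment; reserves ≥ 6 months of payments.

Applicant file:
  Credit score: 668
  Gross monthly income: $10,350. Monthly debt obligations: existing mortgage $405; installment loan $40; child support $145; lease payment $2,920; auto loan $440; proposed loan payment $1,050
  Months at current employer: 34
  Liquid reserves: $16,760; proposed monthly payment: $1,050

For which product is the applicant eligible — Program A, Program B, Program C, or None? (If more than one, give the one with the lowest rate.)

Program B

Total debts = (405 + 40 + 145 + 2,920 + 440 + 1,050) = 5,000; DTI = 5,000/10,350 = 48.3%.
Reserves = 16,760/1,050 = 16.0 months.
Program A: score 668 < 680; DTI 48.3% ≤ 50%; reserves 16.0 ≥ 3 mo → does not qualify.
Program B: score 668 ≥ 620; DTI 48.3% ≤ 50%; employment 34 ≥ 18 mo; reserves 16.0 ≥ 3 mo → qualifies.
Program C: score 668 ≥ 660; DTI 48.3% > 43%; employment 34 ≥ 6 mo; reserves 16.0 ≥ 6 mo → does not qualify.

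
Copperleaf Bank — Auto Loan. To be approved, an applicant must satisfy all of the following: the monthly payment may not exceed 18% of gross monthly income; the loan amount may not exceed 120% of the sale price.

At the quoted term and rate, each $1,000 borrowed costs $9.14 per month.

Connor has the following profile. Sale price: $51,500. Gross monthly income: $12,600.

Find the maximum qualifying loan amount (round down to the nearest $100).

Payment cap: 18% × $12,600 = $2,268/month.
At $9.14 per $1,000, that supports 2,268/9.14 × 1,000 ≈ $248,140 → $248,100.
LTV cap: 120% × $51,500 = $61,800 → $61,800.
Binding constraint: loan-to-value.

$61,800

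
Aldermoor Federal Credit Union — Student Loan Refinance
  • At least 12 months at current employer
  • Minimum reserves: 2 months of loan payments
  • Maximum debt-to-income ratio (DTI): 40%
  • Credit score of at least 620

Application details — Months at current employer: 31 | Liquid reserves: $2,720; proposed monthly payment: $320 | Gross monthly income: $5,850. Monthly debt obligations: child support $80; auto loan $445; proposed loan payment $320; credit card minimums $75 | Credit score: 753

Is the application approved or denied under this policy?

Employment 31 ≥ 12 months
Reserves: 2,720 ÷ 320 = 8.5 months (meets 2-month minimum)
Total monthly debts = (80 + 445 + 320 + 75) = 920. DTI: 920 ÷ 5,850 = 15.7%, within the 40% cap
Credit score 753 ≥ 620 (meets)
All criteria satisfied.

Approved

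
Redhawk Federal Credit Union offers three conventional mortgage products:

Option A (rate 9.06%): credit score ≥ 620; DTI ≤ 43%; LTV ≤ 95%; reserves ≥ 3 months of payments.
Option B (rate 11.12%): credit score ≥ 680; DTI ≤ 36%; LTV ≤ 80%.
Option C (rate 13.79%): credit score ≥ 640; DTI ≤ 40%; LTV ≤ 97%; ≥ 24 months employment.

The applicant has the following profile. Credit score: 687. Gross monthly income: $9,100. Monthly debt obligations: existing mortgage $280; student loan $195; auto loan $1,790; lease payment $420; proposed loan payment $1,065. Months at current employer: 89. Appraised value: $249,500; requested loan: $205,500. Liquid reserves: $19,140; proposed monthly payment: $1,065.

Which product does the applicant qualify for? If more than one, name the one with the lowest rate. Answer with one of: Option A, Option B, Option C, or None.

Total debts = (280 + 195 + 1,790 + 420 + 1,065) = 3,750; DTI = 3,750/9,100 = 41.2%.
LTV = 205,500/249,500 = 82.4%.
Reserves = 19,140/1,065 = 18.0 months.
Option A: score 687 ≥ 620; DTI 41.2% ≤ 43%; LTV 82.4% ≤ 95%; reserves 18.0 ≥ 3 mo → qualifies.
Option B: score 687 ≥ 680; DTI 41.2% > 36%; LTV 82.4% > 80% → does not qualify.
Option C: score 687 ≥ 640; DTI 41.2% > 40%; LTV 82.4% ≤ 97%; employment 89 ≥ 24 mo → does not qualify.

Option A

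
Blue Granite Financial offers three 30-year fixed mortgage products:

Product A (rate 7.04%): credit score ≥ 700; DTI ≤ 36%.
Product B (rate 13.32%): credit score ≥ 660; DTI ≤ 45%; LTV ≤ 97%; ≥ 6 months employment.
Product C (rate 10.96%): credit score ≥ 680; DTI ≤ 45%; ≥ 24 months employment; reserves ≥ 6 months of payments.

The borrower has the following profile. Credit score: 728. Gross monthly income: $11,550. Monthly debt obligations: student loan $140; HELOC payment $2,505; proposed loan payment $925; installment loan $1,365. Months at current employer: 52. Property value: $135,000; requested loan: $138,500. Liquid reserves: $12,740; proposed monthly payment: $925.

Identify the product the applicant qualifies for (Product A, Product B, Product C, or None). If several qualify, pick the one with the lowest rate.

Total debts = (140 + 2,505 + 925 + 1,365) = 4,935; DTI = 4,935/11,550 = 42.7%.
LTV = 138,500/135,000 = 102.6%.
Reserves = 12,740/925 = 13.8 months.
Product A: score 728 ≥ 700; DTI 42.7% > 36% → does not qualify.
Product B: score 728 ≥ 660; DTI 42.7% ≤ 45%; LTV 102.6% > 97%; employment 52 ≥ 6 mo → does not qualify.
Product C: score 728 ≥ 680; DTI 42.7% ≤ 45%; employment 52 ≥ 24 mo; reserves 13.8 ≥ 6 mo → qualifies.

Product C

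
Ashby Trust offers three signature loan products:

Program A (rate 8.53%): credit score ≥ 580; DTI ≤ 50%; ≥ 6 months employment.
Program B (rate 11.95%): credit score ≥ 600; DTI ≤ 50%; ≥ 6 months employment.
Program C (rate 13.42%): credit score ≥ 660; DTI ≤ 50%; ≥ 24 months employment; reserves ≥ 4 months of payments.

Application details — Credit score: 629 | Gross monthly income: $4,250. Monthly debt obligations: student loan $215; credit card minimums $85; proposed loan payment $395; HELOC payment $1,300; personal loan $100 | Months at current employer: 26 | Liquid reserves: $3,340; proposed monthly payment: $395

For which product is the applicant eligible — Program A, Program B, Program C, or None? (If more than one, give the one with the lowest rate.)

Program A

Total debts = (215 + 85 + 395 + 1,300 + 100) = 2,095; DTI = 2,095/4,250 = 49.3%.
Reserves = 3,340/395 = 8.5 months.
Program A: score 629 ≥ 580; DTI 49.3% ≤ 50%; employment 26 ≥ 6 mo → qualifies.
Program B: score 629 ≥ 600; DTI 49.3% ≤ 50%; employment 26 ≥ 6 mo → qualifies.
Program C: score 629 < 660; DTI 49.3% ≤ 50%; employment 26 ≥ 24 mo; reserves 8.5 ≥ 4 mo → does not qualify.
Qualifying: Program A, Program B. Lowest rate is 8.53% → Program A.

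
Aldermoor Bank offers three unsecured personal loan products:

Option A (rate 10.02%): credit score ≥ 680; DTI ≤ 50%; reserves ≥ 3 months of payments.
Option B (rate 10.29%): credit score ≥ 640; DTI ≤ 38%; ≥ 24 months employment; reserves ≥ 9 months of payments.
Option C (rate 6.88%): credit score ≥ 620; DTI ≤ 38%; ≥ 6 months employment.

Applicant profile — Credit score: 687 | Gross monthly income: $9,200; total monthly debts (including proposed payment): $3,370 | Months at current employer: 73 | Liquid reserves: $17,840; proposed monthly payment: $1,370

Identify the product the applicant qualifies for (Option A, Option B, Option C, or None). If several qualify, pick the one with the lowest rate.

Option C

DTI = 3,370/9,200 = 36.6%.
Reserves = 17,840/1,370 = 13.0 months.
Option A: score 687 ≥ 680; DTI 36.6% ≤ 50%; reserves 13.0 ≥ 3 mo → qualifies.
Option B: score 687 ≥ 640; DTI 36.6% ≤ 38%; employment 73 ≥ 24 mo; reserves 13.0 ≥ 9 mo → qualifies.
Option C: score 687 ≥ 620; DTI 36.6% ≤ 38%; employment 73 ≥ 6 mo → qualifies.
Qualifying: Option A, Option B, Option C. Lowest rate is 6.88% → Option C.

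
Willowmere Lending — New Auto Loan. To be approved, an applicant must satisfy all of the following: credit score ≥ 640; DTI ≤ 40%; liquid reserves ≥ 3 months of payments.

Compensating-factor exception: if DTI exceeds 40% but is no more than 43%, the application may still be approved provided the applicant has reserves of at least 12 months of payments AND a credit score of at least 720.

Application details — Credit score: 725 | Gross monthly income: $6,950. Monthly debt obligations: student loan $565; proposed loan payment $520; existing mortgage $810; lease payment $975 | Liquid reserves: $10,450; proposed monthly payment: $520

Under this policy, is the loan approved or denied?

Credit score 725 ≥ 640 (meets base)
Total debts = (565 + 520 + 810 + 975) = 2,870. DTI = 2,870/6,950 = 41.3% > 40% — standard DTI limit exceeded.
Liquid reserves cover 10,450/520 = 20.1 months — ≥ 3 required
DTI 41.3% is within the 40%–43% exception band; checking compensating factors.
Override check — reserves: 20.1 mo (ok); score: 725 (ok).
Both compensating conditions met → exception applies.

Approved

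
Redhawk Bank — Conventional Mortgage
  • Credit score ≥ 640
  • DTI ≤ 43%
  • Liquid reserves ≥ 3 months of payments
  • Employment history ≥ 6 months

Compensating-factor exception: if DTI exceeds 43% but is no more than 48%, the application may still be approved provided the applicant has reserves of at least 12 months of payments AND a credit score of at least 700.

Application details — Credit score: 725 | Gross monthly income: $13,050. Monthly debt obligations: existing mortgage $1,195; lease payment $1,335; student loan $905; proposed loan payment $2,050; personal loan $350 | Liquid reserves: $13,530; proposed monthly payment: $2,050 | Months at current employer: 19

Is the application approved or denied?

Credit score 725 ≥ 640 (meets base)
Total debts = (1,195 + 1,335 + 905 + 2,050 + 350) = 5,835. DTI = 5,835/13,050 = 44.7% > 43% — standard DTI limit exceeded.
Reserves: 13,530 ÷ 2,050 = 6.6 months (meets 3-month minimum)
Employment 19 ≥ 6 months
44.7% falls in the override range (43%–48%), so the compensating-factor test applies.
Override check — reserves: 6.6 mo (short of 12); score: 725 (ok).
Compensating-factor requirement not fully met.

Denied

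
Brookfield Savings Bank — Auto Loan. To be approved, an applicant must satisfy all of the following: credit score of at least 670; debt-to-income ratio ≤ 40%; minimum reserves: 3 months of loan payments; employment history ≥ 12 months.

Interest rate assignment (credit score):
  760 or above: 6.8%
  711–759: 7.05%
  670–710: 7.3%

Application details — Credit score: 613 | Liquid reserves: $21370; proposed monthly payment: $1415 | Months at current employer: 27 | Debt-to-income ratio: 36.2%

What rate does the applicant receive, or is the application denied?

Credit score 613 < 670 (below minimum)
Employment 27 ≥ 12 months
DTI 36.2% is within the 40% limit
Reserves = 21,370/1,415 = 15.1 months ≥ 3
Not all requirements met → denied.

Denied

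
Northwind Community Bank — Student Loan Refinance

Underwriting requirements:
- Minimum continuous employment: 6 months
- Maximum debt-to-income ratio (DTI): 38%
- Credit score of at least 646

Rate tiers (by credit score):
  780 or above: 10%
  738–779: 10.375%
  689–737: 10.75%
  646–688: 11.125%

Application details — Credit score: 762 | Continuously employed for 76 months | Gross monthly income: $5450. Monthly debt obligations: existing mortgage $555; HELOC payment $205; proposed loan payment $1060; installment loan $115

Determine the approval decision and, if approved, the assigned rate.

Credit score 762 ≥ 646 (meets minimum)
Employment 76 ≥ 6 months
Total monthly debts = (555 + 205 + 1,060 + 115) = 1,935. Debt-to-income = 1,935/5,450 = 35.5% — meets 38% limit
All requirements met. Score 762 falls in the 738–779 tier → 10.375%.

Approved at 10.375%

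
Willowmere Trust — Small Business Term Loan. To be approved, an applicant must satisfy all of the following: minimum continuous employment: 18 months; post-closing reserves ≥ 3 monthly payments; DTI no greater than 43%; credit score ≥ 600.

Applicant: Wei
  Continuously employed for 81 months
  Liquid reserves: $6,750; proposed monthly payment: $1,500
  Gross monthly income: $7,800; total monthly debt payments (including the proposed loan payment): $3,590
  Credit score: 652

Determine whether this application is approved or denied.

Denied

Employment 81 ≥ 18 months
Liquid reserves cover 6,750/1,500 = 4.5 months — ≥ 3 required
Debt-to-income = 3,590/7,800 = 46% — over 43% limit
Credit score 652 ≥ 600 (meets)
Fails on DTI.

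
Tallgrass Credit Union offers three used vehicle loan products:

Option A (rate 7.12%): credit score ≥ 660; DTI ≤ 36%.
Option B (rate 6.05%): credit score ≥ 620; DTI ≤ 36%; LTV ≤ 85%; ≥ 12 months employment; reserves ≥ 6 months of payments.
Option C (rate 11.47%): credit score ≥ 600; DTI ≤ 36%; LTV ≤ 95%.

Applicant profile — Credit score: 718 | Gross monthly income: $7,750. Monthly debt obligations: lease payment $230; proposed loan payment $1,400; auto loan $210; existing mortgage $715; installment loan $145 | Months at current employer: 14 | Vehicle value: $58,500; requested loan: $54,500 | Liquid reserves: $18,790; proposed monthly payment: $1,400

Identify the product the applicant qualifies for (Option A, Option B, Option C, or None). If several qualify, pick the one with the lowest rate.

Option A

Total debts = (230 + 1,400 + 210 + 715 + 145) = 2,700; DTI = 2,700/7,750 = 34.8%.
LTV = 54,500/58,500 = 93.2%.
Reserves = 18,790/1,400 = 13.4 months.
Option A: score 718 ≥ 660; DTI 34.8% ≤ 36% → qualifies.
Option B: score 718 ≥ 620; DTI 34.8% ≤ 36%; LTV 93.2% > 85%; employment 14 ≥ 12 mo; reserves 13.4 ≥ 6 mo → does not qualify.
Option C: score 718 ≥ 600; DTI 34.8% ≤ 36%; LTV 93.2% ≤ 95% → qualifies.
Qualifying: Option A, Option C. Lowest rate is 7.12% → Option A.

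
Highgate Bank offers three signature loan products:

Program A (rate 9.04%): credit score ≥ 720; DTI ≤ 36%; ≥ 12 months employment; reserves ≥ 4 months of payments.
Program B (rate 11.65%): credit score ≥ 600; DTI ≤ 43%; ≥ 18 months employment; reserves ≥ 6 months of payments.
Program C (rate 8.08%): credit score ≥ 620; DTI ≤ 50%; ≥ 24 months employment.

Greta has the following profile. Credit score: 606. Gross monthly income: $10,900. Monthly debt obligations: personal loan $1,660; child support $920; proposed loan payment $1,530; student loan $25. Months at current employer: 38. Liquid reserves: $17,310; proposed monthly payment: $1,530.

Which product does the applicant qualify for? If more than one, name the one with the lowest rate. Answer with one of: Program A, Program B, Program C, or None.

Program B

Total debts = (1,660 + 920 + 1,530 + 25) = 4,135; DTI = 4,135/10,900 = 37.9%.
Reserves = 17,310/1,530 = 11.3 months.
Program A: score 606 < 720; DTI 37.9% > 36%; employment 38 ≥ 12 mo; reserves 11.3 ≥ 4 mo → does not qualify.
Program B: score 606 ≥ 600; DTI 37.9% ≤ 43%; employment 38 ≥ 18 mo; reserves 11.3 ≥ 6 mo → qualifies.
Program C: score 606 < 620; DTI 37.9% ≤ 50%; employment 38 ≥ 24 mo → does not qualify.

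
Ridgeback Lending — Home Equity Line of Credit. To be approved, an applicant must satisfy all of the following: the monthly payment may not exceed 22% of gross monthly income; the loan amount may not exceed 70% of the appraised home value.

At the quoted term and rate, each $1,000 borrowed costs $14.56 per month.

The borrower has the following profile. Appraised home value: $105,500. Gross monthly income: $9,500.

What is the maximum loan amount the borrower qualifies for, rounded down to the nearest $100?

$73,800

Payment cap: 22% × $9,500 = $2,090/month.
At $14.56 per $1,000, that supports 2,090/14.56 × 1,000 ≈ $143,543 → $143,500.
LTV cap: 70% × $105,500 = $73,850 → $73,800.
Binding constraint: loan-to-value.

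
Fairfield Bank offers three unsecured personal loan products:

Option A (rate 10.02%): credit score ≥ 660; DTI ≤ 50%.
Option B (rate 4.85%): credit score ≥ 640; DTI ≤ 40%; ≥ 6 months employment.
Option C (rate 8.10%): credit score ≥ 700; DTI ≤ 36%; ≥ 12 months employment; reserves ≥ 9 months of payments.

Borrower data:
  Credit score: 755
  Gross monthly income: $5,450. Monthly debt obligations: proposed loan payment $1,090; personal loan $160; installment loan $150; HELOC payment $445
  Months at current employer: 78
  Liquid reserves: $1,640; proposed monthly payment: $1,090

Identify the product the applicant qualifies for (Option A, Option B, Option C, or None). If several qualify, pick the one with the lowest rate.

Total debts = (1,090 + 160 + 150 + 445) = 1,845; DTI = 1,845/5,450 = 33.9%.
Reserves = 1,640/1,090 = 1.5 months.
Option A: score 755 ≥ 660; DTI 33.9% ≤ 50% → qualifies.
Option B: score 755 ≥ 640; DTI 33.9% ≤ 40%; employment 78 ≥ 6 mo → qualifies.
Option C: score 755 ≥ 700; DTI 33.9% ≤ 36%; employment 78 ≥ 12 mo; reserves 1.5 < 9 mo → does not qualify.
Qualifying: Option A, Option B. Lowest rate is 4.85% → Option B.

Option B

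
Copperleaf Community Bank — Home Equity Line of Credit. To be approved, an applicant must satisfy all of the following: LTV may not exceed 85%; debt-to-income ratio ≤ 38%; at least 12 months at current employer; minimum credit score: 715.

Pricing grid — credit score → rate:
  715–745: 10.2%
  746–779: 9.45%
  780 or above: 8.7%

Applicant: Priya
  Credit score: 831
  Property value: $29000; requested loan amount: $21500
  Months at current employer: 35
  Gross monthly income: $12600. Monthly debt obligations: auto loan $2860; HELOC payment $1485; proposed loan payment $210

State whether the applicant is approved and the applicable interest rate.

Approved at 8.7%

Credit score 831 ≥ 715 (meets minimum)
Total monthly debts = (2,860 + 1,485 + 210) = 4,555. DTI = 4,555/12,600 = 36.2% ≤ 38%
Employment 35 ≥ 12 months
LTV: 21,500 ÷ 29,000 = 74.1%, within 85% cap
All requirements met. Score 831 falls in the 780 or above tier → 8.7%.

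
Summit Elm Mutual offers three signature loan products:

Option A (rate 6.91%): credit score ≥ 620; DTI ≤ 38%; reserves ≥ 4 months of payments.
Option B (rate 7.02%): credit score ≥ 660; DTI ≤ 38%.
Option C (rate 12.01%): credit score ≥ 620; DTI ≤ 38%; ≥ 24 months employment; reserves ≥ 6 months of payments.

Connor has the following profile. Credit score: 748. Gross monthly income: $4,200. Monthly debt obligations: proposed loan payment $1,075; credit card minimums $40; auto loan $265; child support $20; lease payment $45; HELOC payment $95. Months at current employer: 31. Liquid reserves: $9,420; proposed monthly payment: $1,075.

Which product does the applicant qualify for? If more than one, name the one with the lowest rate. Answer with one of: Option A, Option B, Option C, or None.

Option A

Total debts = (1,075 + 40 + 265 + 20 + 45 + 95) = 1,540; DTI = 1,540/4,200 = 36.7%.
Reserves = 9,420/1,075 = 8.8 months.
Option A: score 748 ≥ 620; DTI 36.7% ≤ 38%; reserves 8.8 ≥ 4 mo → qualifies.
Option B: score 748 ≥ 660; DTI 36.7% ≤ 38% → qualifies.
Option C: score 748 ≥ 620; DTI 36.7% ≤ 38%; employment 31 ≥ 24 mo; reserves 8.8 ≥ 6 mo → qualifies.
Qualifying: Option A, Option B, Option C. Lowest rate is 6.91% → Option A.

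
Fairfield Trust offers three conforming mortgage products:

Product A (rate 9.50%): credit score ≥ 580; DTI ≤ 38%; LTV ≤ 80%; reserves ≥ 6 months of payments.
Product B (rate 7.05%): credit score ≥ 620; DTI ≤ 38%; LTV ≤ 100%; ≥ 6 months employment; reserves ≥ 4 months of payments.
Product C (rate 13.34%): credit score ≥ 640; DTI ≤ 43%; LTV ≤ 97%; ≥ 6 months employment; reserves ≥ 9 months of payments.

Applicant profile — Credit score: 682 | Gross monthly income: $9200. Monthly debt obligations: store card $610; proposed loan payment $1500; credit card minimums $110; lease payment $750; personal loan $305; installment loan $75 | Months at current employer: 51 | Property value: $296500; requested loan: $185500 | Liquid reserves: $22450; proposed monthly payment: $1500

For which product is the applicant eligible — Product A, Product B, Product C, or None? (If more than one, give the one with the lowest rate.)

Product B

Total debts = (610 + 1,500 + 110 + 750 + 305 + 75) = 3,350; DTI = 3,350/9,200 = 36.4%.
LTV = 185,500/296,500 = 62.6%.
Reserves = 22,450/1,500 = 15.0 months.
Product A: score 682 ≥ 580; DTI 36.4% ≤ 38%; LTV 62.6% ≤ 80%; reserves 15.0 ≥ 6 mo → qualifies.
Product B: score 682 ≥ 620; DTI 36.4% ≤ 38%; LTV 62.6% ≤ 100%; employment 51 ≥ 6 mo; reserves 15.0 ≥ 4 mo → qualifies.
Product C: score 682 ≥ 640; DTI 36.4% ≤ 43%; LTV 62.6% ≤ 97%; employment 51 ≥ 6 mo; reserves 15.0 ≥ 9 mo → qualifies.
Qualifying: Product A, Product B, Product C. Lowest rate is 7.05% → Product B.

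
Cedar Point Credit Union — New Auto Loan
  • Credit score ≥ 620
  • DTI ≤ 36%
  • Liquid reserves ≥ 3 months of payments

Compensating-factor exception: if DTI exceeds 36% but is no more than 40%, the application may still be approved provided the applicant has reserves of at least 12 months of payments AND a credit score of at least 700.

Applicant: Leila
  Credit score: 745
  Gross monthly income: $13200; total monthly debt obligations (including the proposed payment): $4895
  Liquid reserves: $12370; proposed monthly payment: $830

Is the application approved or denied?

Approved

Credit score 745 ≥ 620 (meets base)
DTI = 4,895/13,200 = 37.1% > 36% — standard DTI limit exceeded.
Reserves = 12,370/830 = 14.9 months ≥ 3
DTI 37.1% is within the 36%–40% exception band; checking compensating factors.
Override check — reserves: 14.9 mo (ok); score: 745 (ok).
Both compensating conditions met → exception applies.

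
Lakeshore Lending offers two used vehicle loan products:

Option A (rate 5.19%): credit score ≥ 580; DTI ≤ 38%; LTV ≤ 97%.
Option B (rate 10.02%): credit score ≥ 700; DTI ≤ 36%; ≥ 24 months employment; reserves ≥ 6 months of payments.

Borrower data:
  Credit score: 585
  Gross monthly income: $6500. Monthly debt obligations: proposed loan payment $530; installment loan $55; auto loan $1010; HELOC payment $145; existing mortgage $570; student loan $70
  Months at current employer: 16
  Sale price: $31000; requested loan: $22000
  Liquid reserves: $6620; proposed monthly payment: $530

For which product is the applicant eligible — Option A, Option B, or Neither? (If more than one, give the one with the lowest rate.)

Option A

Total debts = (530 + 55 + 1,010 + 145 + 570 + 70) = 2,380; DTI = 2,380/6,500 = 36.6%.
LTV = 22,000/31,000 = 71%.
Reserves = 6,620/530 = 12.5 months.
Option A: score 585 ≥ 580; DTI 36.6% ≤ 38%; LTV 71% ≤ 97% → qualifies.
Option B: score 585 < 700; DTI 36.6% > 36%; employment 16 < 24 mo; reserves 12.5 ≥ 6 mo → does not qualify.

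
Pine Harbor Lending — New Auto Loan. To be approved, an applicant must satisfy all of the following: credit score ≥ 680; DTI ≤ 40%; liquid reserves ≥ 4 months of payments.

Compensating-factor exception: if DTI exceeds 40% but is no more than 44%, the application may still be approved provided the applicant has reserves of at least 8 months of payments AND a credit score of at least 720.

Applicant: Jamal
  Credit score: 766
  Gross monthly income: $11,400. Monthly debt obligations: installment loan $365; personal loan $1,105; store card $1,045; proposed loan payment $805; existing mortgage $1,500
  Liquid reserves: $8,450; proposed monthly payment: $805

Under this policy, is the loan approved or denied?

Credit score 766 ≥ 680 (meets base)
Total debts = (365 + 1,105 + 1,045 + 805 + 1,500) = 4,820. DTI = 4,820/11,400 = 42.3% > 40% — standard DTI limit exceeded.
Reserves = 8,450/805 = 10.5 months ≥ 4
42.3% falls in the override range (40%–44%), so the compensating-factor test applies.
Reserves 10.5 ≥ 8 months; credit score 766 ≥ 720.
Both compensating conditions met → exception applies.

Approved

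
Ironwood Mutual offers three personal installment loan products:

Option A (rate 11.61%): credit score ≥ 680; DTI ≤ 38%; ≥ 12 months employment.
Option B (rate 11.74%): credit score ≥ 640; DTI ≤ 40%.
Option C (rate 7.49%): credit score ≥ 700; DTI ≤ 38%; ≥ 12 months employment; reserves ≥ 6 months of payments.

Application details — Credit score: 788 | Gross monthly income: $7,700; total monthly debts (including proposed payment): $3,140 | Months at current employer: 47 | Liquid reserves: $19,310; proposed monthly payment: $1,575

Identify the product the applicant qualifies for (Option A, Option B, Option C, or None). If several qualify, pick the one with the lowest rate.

None

DTI = 3,140/7,700 = 40.8%.
Reserves = 19,310/1,575 = 12.3 months.
Option A: score 788 ≥ 680; DTI 40.8% > 38%; employment 47 ≥ 12 mo → does not qualify.
Option B: score 788 ≥ 640; DTI 40.8% > 40% → does not qualify.
Option C: score 788 ≥ 700; DTI 40.8% > 38%; employment 47 ≥ 12 mo; reserves 12.3 ≥ 6 mo → does not qualify.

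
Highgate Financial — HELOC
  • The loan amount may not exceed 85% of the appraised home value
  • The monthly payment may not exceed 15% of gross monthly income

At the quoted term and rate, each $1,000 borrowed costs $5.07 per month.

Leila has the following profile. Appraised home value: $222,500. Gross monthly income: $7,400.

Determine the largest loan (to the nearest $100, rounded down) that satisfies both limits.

Payment cap: 15% × $7,400 = $1,110/month.
At $5.07 per $1,000, that supports 1,110/5.07 × 1,000 ≈ $218,934 → $218,900.
LTV cap: 85% × $222,500 = $189,125 → $189,100.
Binding constraint: loan-to-value.

$189,100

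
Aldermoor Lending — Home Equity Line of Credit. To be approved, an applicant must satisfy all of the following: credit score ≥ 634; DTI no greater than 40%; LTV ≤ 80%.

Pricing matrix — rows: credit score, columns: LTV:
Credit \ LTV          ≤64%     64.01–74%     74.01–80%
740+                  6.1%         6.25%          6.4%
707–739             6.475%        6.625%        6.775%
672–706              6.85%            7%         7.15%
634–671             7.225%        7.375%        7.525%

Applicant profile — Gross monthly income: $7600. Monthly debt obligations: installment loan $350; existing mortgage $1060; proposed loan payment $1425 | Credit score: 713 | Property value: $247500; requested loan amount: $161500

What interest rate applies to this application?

Credit score 713 ≥ 634; Total monthly debts = (350 + 1,060 + 1,425) = 2,835. DTI: 2,835 ÷ 7,600 = 37.3%, within the 40% cap
LTV = 161,500/247,500 = 65.3% ≤ 80%
Score 713 is in the 707–739 band; LTV 65.3% is in the 64.01–74% band → 6.625%.

6.625%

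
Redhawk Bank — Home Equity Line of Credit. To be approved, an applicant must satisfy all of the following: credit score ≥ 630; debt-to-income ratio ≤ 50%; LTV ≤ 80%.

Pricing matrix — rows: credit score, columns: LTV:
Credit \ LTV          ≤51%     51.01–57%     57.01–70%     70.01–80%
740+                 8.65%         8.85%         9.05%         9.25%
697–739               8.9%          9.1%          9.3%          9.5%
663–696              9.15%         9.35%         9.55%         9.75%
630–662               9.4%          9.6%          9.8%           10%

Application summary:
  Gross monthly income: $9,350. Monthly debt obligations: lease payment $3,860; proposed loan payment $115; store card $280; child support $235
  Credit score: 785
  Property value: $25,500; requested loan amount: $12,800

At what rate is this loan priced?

8.65%

Credit score 785 ≥ 630; Total monthly debts = (3,860 + 115 + 280 + 235) = 4,490. Debt-to-income = 4,490/9,350 = 48% — meets 50% limit
LTV = 12,800/25,500 = 50.2% ≤ 80%
Score 785 is in the 740+ band; LTV 50.2% is in the ≤51% band → 8.65%.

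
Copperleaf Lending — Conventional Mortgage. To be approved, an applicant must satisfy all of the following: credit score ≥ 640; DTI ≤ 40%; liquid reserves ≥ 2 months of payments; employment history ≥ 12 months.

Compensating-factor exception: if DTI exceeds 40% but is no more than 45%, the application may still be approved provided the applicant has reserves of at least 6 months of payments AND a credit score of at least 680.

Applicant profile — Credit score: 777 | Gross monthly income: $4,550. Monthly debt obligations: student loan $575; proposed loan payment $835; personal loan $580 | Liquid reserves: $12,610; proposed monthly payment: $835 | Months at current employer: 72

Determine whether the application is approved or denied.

Approved

Credit score 777 ≥ 640 (meets base)
Total debts = (575 + 835 + 580) = 1,990. DTI = 1,990/4,550 = 43.7% > 40% — standard DTI limit exceeded.
Reserves: 12,610 ÷ 835 = 15.1 months (meets 2-month minimum)
Employment 72 ≥ 12 months
DTI 43.7% is within the 40%–45% exception band; checking compensating factors.
Reserves 15.1 ≥ 6 months; credit score 777 ≥ 680.
Both override conditions satisfied; DTI exception granted.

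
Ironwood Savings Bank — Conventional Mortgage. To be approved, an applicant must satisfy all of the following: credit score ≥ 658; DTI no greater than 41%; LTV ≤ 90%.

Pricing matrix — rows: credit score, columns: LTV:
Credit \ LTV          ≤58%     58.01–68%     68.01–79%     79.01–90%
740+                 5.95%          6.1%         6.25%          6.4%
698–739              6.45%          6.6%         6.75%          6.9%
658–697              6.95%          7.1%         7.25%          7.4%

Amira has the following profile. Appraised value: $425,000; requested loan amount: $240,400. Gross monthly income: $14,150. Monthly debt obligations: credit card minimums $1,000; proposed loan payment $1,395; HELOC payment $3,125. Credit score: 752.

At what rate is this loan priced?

Credit score 752 ≥ 658; Total monthly debts = (1,000 + 1,395 + 3,125) = 5,520. Debt-to-income = 5,520/14,150 = 39% — meets 41% limit
Loan-to-value = 240,400/425,000 = 56.6% — pass (90% max)
Score 752 is in the 740+ band; LTV 56.6% is in the ≤58% band → 5.95%.

5.95%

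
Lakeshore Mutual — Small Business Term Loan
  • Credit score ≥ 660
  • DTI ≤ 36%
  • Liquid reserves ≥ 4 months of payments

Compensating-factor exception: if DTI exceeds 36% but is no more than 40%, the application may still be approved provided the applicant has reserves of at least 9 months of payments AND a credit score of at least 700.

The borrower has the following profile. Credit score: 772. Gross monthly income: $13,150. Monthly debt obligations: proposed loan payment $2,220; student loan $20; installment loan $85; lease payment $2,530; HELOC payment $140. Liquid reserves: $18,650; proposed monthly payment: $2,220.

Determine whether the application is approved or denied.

Credit score 772 ≥ 660 (meets base)
Total debts = (2,220 + 20 + 85 + 2,530 + 140) = 4,995. DTI = 4,995/13,150 = 38% > 36% — standard DTI limit exceeded.
Liquid reserves cover 18,650/2,220 = 8.4 months — ≥ 4 required
DTI 38% is within the 36%–40% exception band; checking compensating factors.
Override check — reserves: 8.4 mo (short of 9); score: 772 (ok).
Override conditions not both satisfied; exception does not apply.

Denied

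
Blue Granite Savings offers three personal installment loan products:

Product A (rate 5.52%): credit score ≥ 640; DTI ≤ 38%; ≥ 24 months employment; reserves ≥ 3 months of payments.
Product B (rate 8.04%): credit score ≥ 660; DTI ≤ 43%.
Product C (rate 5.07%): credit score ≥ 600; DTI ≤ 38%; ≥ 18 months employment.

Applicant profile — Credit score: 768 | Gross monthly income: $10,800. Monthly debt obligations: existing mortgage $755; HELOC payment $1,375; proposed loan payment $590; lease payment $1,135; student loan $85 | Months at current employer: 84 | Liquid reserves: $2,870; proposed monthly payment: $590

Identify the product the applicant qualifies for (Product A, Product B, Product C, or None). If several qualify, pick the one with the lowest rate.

Product C

Total debts = (755 + 1,375 + 590 + 1,135 + 85) = 3,940; DTI = 3,940/10,800 = 36.5%.
Reserves = 2,870/590 = 4.9 months.
Product A: score 768 ≥ 640; DTI 36.5% ≤ 38%; employment 84 ≥ 24 mo; reserves 4.9 ≥ 3 mo → qualifies.
Product B: score 768 ≥ 660; DTI 36.5% ≤ 43% → qualifies.
Product C: score 768 ≥ 600; DTI 36.5% ≤ 38%; employment 84 ≥ 18 mo → qualifies.
Qualifying: Product A, Product B, Product C. Lowest rate is 5.07% → Product C.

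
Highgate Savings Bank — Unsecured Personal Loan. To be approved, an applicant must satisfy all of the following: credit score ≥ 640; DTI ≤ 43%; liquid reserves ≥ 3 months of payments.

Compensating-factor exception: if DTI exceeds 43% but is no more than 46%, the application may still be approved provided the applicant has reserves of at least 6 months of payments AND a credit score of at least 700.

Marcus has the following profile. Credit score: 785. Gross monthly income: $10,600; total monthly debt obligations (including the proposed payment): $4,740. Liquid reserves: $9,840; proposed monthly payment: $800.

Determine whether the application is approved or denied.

Credit score 785 ≥ 640 (meets base)
DTI: 4,740 ÷ 10,600 = 44.7%, over the 43% base limit.
Liquid reserves cover 9,840/800 = 12.3 months — ≥ 3 required
DTI 44.7% is within the 43%–46% exception band; checking compensating factors.
Override check — reserves: 12.3 mo (ok); score: 785 (ok).
Both override conditions satisfied; DTI exception granted.

Approved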